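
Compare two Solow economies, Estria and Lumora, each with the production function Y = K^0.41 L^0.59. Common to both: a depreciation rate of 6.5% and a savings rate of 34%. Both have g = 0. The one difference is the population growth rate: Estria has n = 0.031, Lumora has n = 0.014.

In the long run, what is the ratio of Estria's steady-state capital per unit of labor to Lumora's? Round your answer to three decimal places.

k*_E / k*_L ≈ 0.719

Steady-state k* = [s/(n + δ)]^(1/(1−α)), so the ratio is [ (s_E/(n + δ)_E) / (s_L/(n + δ)_L) ]^1.6949.
s_E/(n + δ)_E = 0.34/0.096 = 3.5417; s_L/(n + δ)_L = 0.34/0.079 = 4.3038.
Ratio = (3.5417/4.3038)^1.6949 = 0.8229^1.6949 ≈ 0.7187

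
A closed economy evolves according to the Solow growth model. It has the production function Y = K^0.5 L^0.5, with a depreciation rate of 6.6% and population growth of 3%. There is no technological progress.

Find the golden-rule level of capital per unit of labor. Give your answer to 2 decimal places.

k_gold ≈ 27.13

The golden rule sets f'(k) = n + δ, i.e. α·k^(α−1) = n + δ.
So k^(1−α) = α / (n + δ) = 0.5 / 0.096 = 5.2083.
k_gold = 5.2083^(1/0.5) ≈ 27.1264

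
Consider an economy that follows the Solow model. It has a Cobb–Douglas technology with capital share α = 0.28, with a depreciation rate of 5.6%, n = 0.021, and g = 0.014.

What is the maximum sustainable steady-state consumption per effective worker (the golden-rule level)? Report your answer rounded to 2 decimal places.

c_gold ≈ 1.11

At the golden rule, f'(k) = n + g + δ, so α·k^(α−1) = n + g + δ and k_gold = (α/(n + g + δ))^(1/(1−α)).
k_gold = (0.28/0.091)^(1/0.72) = 3.0769^1.3889 ≈ 4.7637
c_gold = f(k_gold) − (n + g + δ)·k_gold = 1.5482 − 0.091×4.7637 ≈ 1.1147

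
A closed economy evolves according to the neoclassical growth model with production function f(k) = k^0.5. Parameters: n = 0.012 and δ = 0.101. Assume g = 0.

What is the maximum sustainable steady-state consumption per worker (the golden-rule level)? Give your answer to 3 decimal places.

At the golden rule, f'(k) = n + δ, so α·k^(α−1) = n + δ and k_gold = (α/(n + δ))^(1/(1−α)).
k_gold = (0.5/0.113)^(1/0.5) = 4.4248^2 ≈ 19.5789
c_gold = f(k_gold) − (n + δ)·k_gold = 4.4248 − 0.113×19.5789 ≈ 2.2124

c_gold ≈ 2.212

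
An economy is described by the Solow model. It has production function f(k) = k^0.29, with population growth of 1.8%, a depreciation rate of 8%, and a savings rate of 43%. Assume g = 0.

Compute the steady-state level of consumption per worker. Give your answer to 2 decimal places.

c* ≈ 1.04

In steady state, investment equals break-even investment: s·k^α = (n + δ)·k.
Rearranging, k^(1−α) = s / (n + δ).
k^0.71 = 0.43 / (0.018 + 0.080) = 0.43 / 0.098 = 4.3878
k* = 4.3878^(1/0.71) ≈ 8.0274
y* = (k*)^α = 8.0274^0.29 ≈ 1.8295
c* = (1 − s)·y* = (1 − 0.43) × 1.8295 ≈ 1.0428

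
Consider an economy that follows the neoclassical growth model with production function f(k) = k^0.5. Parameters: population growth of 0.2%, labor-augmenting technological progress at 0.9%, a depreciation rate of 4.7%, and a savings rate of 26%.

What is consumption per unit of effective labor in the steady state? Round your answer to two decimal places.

c* ≈ 3.32

Steady state requires s·f(k) = (n + g + δ)·k, i.e. s·k^α = (n + g + δ)·k.
Dividing both sides by k: k^(1−α) = s / (n + g + δ).
k^0.5 = 0.26 / (0.002 + 0.009 + 0.047) = 0.26 / 0.058 = 4.4828
k* = 4.4828^(1/0.5) ≈ 20.0955
y* = (k*)^α = 20.0955^0.5 ≈ 4.4828
c* = (1 − s)·y* = (1 − 0.26) × 4.4828 ≈ 3.3173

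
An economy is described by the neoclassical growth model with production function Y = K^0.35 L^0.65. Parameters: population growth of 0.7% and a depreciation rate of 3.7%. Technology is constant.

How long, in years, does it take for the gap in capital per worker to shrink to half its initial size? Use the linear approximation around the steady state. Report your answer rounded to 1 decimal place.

half-life ≈ 24.2 years

Near the steady state the convergence rate is λ = (1 − α)(n + δ).
λ = (1 − 0.35) × 0.044 = 0.65 × 0.044 = 0.0286
Half-life = ln 2 / λ = 0.6931 / 0.0286 ≈ 24.23 years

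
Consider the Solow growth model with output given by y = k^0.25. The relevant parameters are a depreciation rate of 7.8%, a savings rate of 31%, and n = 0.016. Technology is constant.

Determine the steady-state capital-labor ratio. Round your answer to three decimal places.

In steady state, investment equals break-even investment: s·k^α = (n + δ)·k.
Dividing both sides by k: k^(1−α) = s / (n + δ).
k^0.75 = 0.31 / (0.016 + 0.078) = 0.31 / 0.094 = 3.2979
k* = 3.2979^(1/0.75) ≈ 4.9089

k* ≈ 4.909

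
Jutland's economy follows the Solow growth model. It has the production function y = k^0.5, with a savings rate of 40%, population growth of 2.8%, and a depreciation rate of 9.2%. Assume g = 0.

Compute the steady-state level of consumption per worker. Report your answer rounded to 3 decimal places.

In steady state, investment equals break-even investment: s·k^α = (n + δ)·k.
Rearranging, k^(1−α) = s / (n + δ).
k^0.5 = 0.40 / (0.028 + 0.092) = 0.40 / 0.120 = 3.3333
k* = 3.3333^(1/0.5) ≈ 11.1109
y* = (k*)^α = 11.1109^0.5 ≈ 3.3333
c* = (1 − s)·y* = (1 − 0.40) × 3.3333 ≈ 2.0000

c* ≈ 2.000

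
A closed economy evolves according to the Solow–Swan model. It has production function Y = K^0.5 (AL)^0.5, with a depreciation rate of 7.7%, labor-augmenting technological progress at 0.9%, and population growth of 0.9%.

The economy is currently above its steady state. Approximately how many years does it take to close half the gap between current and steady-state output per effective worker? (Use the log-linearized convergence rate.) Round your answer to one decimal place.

Near the steady state the convergence rate is λ = (1 − α)(n + g + δ).
λ = (1 − 0.5) × 0.095 = 0.5 × 0.095 = 0.0475
Half-life = ln 2 / λ = 0.6931 / 0.0475 ≈ 14.59 years

half-life ≈ 14.6 years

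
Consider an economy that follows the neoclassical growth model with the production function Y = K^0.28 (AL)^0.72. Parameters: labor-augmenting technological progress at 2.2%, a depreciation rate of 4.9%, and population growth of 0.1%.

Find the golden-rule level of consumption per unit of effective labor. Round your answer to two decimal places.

At the golden rule, f'(k) = n + g + δ, so α·k^(α−1) = n + g + δ and k_gold = (α/(n + g + δ))^(1/(1−α)).
k_gold = (0.28/0.072)^(1/0.72) = 3.8889^1.3889 ≈ 6.5949
c_gold = f(k_gold) − (n + g + δ)·k_gold = 1.6958 − 0.072×6.5949 ≈ 1.2210

c_gold ≈ 1.22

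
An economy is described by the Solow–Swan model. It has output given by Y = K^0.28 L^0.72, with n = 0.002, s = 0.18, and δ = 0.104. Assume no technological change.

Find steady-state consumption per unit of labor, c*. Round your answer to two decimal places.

c* ≈ 1.01

In steady state, investment equals break-even investment: s·k^α = (n + δ)·k.
Dividing both sides by k: k^(1−α) = s / (n + δ).
k^0.72 = 0.18 / (0.002 + 0.104) = 0.18 / 0.106 = 1.6981
k* = 1.6981^(1/0.72) ≈ 2.0864
y* = (k*)^α = 2.0864^0.28 ≈ 1.2287
c* = (1 − s)·y* = (1 − 0.18) × 1.2287 ≈ 1.0075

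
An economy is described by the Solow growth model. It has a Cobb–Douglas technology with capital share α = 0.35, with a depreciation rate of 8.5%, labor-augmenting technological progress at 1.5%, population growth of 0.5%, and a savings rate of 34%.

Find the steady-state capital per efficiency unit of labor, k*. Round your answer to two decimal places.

At the steady state, Δk = 0, so s·k^α = (n + g + δ)·k.
Rearranging, k^(1−α) = s / (n + g + δ).
k^0.65 = 0.34 / (0.005 + 0.015 + 0.085) = 0.34 / 0.105 = 3.2381
k* = 3.2381^(1/0.65) ≈ 6.0962

k* = 6.10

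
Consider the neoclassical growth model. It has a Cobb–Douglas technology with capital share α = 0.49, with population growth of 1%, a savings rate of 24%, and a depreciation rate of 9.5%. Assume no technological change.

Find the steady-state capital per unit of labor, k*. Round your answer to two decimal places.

At the steady state, Δk = 0, so s·k^α = (n + δ)·k.
Dividing both sides by k: k^(1−α) = s / (n + δ).
k^0.51 = 0.24 / (0.010 + 0.095) = 0.24 / 0.105 = 2.2857
k* = 2.2857^(1/0.51) ≈ 5.0578

k* = 5.06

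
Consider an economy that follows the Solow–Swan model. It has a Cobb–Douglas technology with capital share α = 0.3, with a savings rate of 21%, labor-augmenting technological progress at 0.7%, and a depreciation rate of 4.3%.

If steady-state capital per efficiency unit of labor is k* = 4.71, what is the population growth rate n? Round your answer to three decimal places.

Steady state requires s·f(k) = (n + g + δ)·k, i.e. s·k^α = (n + g + δ)·k.
So s / (n + g + δ) = (k*)^(1−α) = 4.71^0.7 = 2.9588.
Therefore n + g + δ = s / 2.9588 = 0.21 / 2.9588 = 0.0710, so n = 0.0710 − 0.050 = 0.0210.

n ≈ 0.021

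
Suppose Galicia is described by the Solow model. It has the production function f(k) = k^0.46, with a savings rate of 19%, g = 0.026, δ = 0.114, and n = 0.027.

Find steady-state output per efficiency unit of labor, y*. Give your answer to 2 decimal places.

y* ≈ 1.12

Steady state requires s·f(k) = (n + g + δ)·k, i.e. s·k^α = (n + g + δ)·k.
Rearranging, k^(1−α) = s / (n + g + δ).
k^0.54 = 0.19 / (0.027 + 0.026 + 0.114) = 0.19 / 0.167 = 1.1377
k* = 1.1377^(1/0.54) ≈ 1.2699
y* = (k*)^α = 1.2699^0.46 ≈ 1.1162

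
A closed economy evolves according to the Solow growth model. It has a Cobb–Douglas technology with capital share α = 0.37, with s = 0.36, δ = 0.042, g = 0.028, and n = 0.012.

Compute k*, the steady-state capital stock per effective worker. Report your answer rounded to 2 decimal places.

k* = 10.47

Steady state requires s·f(k) = (n + g + δ)·k, i.e. s·k^α = (n + g + δ)·k.
Rearranging, k^(1−α) = s / (n + g + δ).
k^0.63 = 0.36 / (0.012 + 0.028 + 0.042) = 0.36 / 0.082 = 4.3902
k* = 4.3902^(1/0.63) ≈ 10.4669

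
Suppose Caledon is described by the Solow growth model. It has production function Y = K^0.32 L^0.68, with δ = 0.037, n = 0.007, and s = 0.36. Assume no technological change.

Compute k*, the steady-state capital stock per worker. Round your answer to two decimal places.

k* ≈ 22.00

In steady state, investment equals break-even investment: s·k^α = (n + δ)·k.
Dividing both sides by k: k^(1−α) = s / (n + δ).
k^0.68 = 0.36 / (0.007 + 0.037) = 0.36 / 0.044 = 8.1818
k* = 8.1818^(1/0.68) ≈ 22.0001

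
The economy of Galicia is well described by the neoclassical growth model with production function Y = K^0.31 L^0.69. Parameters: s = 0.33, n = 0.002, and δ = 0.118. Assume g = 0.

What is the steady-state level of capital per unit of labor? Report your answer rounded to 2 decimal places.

k* ≈ 4.33

In steady state, investment equals break-even investment: s·k^α = (n + δ)·k.
Dividing both sides by k: k^(1−α) = s / (n + δ).
k^0.69 = 0.33 / (0.002 + 0.118) = 0.33 / 0.120 = 2.7500
k* = 2.7500^(1/0.69) ≈ 4.3323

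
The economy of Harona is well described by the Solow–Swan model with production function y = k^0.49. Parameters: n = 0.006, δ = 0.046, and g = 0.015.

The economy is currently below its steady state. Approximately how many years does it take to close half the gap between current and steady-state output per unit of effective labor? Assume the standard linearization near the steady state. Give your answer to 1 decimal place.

Near the steady state the convergence rate is λ = (1 − α)(n + g + δ).
λ = (1 − 0.49) × 0.067 = 0.51 × 0.067 = 0.03417
Half-life = ln 2 / λ = 0.6931 / 0.03417 ≈ 20.28 years

t_½ ≈ 20.3 years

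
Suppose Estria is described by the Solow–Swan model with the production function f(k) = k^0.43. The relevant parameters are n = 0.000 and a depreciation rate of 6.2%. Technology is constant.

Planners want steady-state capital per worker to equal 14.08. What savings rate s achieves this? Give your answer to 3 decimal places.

At the steady state, Δk = 0, so s·k^α = (n + δ)·k.
So s / (n + δ) = (k*)^(1−α) = 14.08^0.57 = 4.5155.
Therefore s = 4.5155 × (n + δ) = 4.5155 × 0.062 = 0.2800.

s ≈ 0.280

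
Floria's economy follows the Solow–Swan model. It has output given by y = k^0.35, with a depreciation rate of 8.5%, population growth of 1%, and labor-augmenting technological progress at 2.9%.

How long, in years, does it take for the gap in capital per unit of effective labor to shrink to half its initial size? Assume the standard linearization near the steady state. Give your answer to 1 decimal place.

t_½ ≈ 8.6 years

Near the steady state the convergence rate is λ = (1 − α)(n + g + δ).
λ = (1 − 0.35) × 0.124 = 0.65 × 0.124 = 0.0806
Half-life = ln 2 / λ = 0.6931 / 0.0806 ≈ 8.60 years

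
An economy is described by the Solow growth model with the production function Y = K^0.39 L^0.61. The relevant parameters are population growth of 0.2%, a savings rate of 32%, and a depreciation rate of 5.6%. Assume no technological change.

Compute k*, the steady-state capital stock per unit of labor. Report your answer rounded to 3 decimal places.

k* = 16.441

At the steady state, Δk = 0, so s·k^α = (n + δ)·k.
Rearranging, k^(1−α) = s / (n + δ).
k^0.61 = 0.32 / (0.002 + 0.056) = 0.32 / 0.058 = 5.5172
k* = 5.5172^(1/0.61) ≈ 16.4412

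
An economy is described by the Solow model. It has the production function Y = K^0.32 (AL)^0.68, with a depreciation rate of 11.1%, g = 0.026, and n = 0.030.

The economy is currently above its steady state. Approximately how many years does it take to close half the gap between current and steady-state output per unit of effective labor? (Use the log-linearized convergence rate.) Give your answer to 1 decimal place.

Near the steady state the convergence rate is λ = (1 − α)(n + g + δ).
λ = (1 − 0.32) × 0.167 = 0.68 × 0.167 = 0.11356
Half-life = ln 2 / λ = 0.6931 / 0.11356 ≈ 6.10 years

t_½ ≈ 6.1 years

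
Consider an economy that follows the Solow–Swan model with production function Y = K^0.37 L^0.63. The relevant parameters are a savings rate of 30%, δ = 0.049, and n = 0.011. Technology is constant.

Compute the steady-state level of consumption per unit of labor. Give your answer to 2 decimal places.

c* = 1.80

At the steady state, Δk = 0, so s·k^α = (n + δ)·k.
Dividing both sides by k: k^(1−α) = s / (n + δ).
k^0.63 = 0.30 / (0.011 + 0.049) = 0.30 / 0.060 = 5.0000
k* = 5.0000^(1/0.63) ≈ 12.8670
y* = (k*)^α = 12.8670^0.37 ≈ 2.5734
c* = (1 − s)·y* = (1 − 0.30) × 2.5734 ≈ 1.8014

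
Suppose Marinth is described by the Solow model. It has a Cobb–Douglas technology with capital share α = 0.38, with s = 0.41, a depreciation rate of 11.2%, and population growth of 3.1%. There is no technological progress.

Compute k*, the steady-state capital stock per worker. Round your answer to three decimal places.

Steady state requires s·f(k) = (n + δ)·k, i.e. s·k^α = (n + δ)·k.
Dividing both sides by k: k^(1−α) = s / (n + δ).
k^0.62 = 0.41 / (0.031 + 0.112) = 0.41 / 0.143 = 2.8671
k* = 2.8671^(1/0.62) ≈ 5.4678

k* = 5.468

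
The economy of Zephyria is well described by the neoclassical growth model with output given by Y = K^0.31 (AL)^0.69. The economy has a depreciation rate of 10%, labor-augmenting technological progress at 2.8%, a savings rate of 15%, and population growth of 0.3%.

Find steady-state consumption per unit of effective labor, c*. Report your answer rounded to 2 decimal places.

c* ≈ 0.90

Steady state requires s·f(k) = (n + g + δ)·k, i.e. s·k^α = (n + g + δ)·k.
Dividing both sides by k: k^(1−α) = s / (n + g + δ).
k^0.69 = 0.15 / (0.003 + 0.028 + 0.100) = 0.15 / 0.131 = 1.1450
k* = 1.1450^(1/0.69) ≈ 1.2168
y* = (k*)^α = 1.2168^0.31 ≈ 1.0627
c* = (1 − s)·y* = (1 − 0.15) × 1.0627 ≈ 0.9033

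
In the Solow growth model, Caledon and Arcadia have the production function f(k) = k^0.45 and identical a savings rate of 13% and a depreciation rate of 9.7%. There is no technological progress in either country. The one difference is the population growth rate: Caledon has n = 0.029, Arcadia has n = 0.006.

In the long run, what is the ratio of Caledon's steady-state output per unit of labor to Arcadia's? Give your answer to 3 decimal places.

y*_C / y*_A ≈ 0.848

Steady-state y* = [s/(n + δ)]^(α/(1−α)), so the ratio is [ (s_C/(n + δ)_C) / (s_A/(n + δ)_A) ]^0.8182.
s_C/(n + δ)_C = 0.13/0.126 = 1.0317; s_A/(n + δ)_A = 0.13/0.103 = 1.2621.
Ratio = (1.0317/1.2621)^0.8182 = 0.8174^0.8182 ≈ 0.8479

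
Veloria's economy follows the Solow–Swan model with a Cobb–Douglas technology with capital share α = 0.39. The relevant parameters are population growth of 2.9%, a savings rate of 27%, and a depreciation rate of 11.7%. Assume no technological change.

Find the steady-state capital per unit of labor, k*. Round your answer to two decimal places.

At the steady state, Δk = 0, so s·k^α = (n + δ)·k.
Dividing both sides by k: k^(1−α) = s / (n + δ).
k^0.61 = 0.27 / (0.029 + 0.117) = 0.27 / 0.146 = 1.8493
k* = 1.8493^(1/0.61) ≈ 2.7398

k* ≈ 2.74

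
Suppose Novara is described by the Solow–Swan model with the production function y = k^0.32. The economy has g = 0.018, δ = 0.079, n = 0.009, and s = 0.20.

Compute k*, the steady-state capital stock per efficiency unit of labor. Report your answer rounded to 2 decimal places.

k* ≈ 2.54

Steady state requires s·f(k) = (n + g + δ)·k, i.e. s·k^α = (n + g + δ)·k.
Rearranging, k^(1−α) = s / (n + g + δ).
k^0.68 = 0.20 / (0.009 + 0.018 + 0.079) = 0.20 / 0.106 = 1.8868
k* = 1.8868^(1/0.68) ≈ 2.5438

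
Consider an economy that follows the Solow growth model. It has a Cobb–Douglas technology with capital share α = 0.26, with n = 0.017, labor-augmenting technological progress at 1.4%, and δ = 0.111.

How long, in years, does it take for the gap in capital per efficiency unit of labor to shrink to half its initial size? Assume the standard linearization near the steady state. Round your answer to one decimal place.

Near the steady state the convergence rate is λ = (1 − α)(n + g + δ).
λ = (1 − 0.26) × 0.142 = 0.74 × 0.142 = 0.10508
Half-life = ln 2 / λ = 0.6931 / 0.10508 ≈ 6.60 years

t_½ ≈ 6.6 years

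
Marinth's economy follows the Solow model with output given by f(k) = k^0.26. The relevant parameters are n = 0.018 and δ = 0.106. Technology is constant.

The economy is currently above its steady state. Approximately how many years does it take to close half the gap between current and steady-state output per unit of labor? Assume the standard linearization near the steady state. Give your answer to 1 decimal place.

t_½ ≈ 7.6 years

Near the steady state the convergence rate is λ = (1 − α)(n + δ).
λ = (1 − 0.26) × 0.124 = 0.74 × 0.124 = 0.09176
Half-life = ln 2 / λ = 0.6931 / 0.09176 ≈ 7.55 years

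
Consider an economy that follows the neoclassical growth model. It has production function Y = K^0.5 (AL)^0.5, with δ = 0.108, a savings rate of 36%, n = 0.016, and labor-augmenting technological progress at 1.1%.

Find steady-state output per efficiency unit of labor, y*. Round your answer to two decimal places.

Steady state requires s·f(k) = (n + g + δ)·k, i.e. s·k^α = (n + g + δ)·k.
Rearranging, k^(1−α) = s / (n + g + δ).
k^0.5 = 0.36 / (0.016 + 0.011 + 0.108) = 0.36 / 0.135 = 2.6667
k* = 2.6667^(1/0.5) ≈ 7.1113
y* = (k*)^α = 7.1113^0.5 ≈ 2.6667

y* = 2.67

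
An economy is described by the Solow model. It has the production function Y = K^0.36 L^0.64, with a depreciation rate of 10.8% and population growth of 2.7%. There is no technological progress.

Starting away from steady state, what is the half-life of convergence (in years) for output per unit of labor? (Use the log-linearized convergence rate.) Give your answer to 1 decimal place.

Near the steady state the convergence rate is λ = (1 − α)(n + δ).
λ = (1 − 0.36) × 0.135 = 0.64 × 0.135 = 0.0864
Half-life = ln 2 / λ = 0.6931 / 0.0864 ≈ 8.02 years

about 8.0 years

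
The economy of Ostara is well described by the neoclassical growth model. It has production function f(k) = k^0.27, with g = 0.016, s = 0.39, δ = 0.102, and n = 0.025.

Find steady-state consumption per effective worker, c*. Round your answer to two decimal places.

c* = 0.88

Steady state requires s·f(k) = (n + g + δ)·k, i.e. s·k^α = (n + g + δ)·k.
Dividing both sides by k: k^(1−α) = s / (n + g + δ).
k^0.73 = 0.39 / (0.025 + 0.016 + 0.102) = 0.39 / 0.143 = 2.7273
k* = 2.7273^(1/0.73) ≈ 3.9527
y* = (k*)^α = 3.9527^0.27 ≈ 1.4493
c* = (1 − s)·y* = (1 − 0.39) × 1.4493 ≈ 0.8841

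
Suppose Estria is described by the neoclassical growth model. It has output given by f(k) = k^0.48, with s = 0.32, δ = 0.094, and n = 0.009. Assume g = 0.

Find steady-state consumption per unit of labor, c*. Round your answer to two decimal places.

At the steady state, Δk = 0, so s·k^α = (n + δ)·k.
Dividing both sides by k: k^(1−α) = s / (n + δ).
k^0.52 = 0.32 / (0.009 + 0.094) = 0.32 / 0.103 = 3.1068
k* = 3.1068^(1/0.52) ≈ 8.8462
y* = (k*)^α = 8.8462^0.48 ≈ 2.8474
c* = (1 − s)·y* = (1 − 0.32) × 2.8474 ≈ 1.9362

c* = 1.94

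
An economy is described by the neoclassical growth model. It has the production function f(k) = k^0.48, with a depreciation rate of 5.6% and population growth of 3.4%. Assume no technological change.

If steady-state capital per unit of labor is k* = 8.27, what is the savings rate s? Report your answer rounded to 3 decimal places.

s ≈ 0.270

Steady state requires s·f(k) = (n + δ)·k, i.e. s·k^α = (n + δ)·k.
So s / (n + δ) = (k*)^(1−α) = 8.27^0.52 = 2.9999.
Therefore s = 2.9999 × (n + δ) = 2.9999 × 0.090 = 0.2700.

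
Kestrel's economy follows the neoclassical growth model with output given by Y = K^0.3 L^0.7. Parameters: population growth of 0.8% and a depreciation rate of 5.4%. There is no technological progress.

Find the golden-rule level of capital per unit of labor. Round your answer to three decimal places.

The golden rule sets f'(k) = n + δ, i.e. α·k^(α−1) = n + δ.
So k^(1−α) = α / (n + δ) = 0.3 / 0.062 = 4.8387.
k_gold = 4.8387^(1/0.7) ≈ 9.5101

k_gold ≈ 9.510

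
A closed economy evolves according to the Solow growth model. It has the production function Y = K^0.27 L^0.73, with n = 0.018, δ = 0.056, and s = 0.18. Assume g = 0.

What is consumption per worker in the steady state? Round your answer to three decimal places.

c* ≈ 1.139

In steady state, investment equals break-even investment: s·k^α = (n + δ)·k.
Dividing both sides by k: k^(1−α) = s / (n + δ).
k^0.73 = 0.18 / (0.018 + 0.056) = 0.18 / 0.074 = 2.4324
k* = 2.4324^(1/0.73) ≈ 3.3792
y* = (k*)^α = 3.3792^0.27 ≈ 1.3892
c* = (1 − s)·y* = (1 − 0.18) × 1.3892 ≈ 1.1391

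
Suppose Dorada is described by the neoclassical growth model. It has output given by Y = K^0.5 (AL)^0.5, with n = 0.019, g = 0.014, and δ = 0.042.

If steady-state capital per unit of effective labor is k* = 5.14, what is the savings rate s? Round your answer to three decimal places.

In steady state, investment equals break-even investment: s·k^α = (n + g + δ)·k.
So s / (n + g + δ) = (k*)^(1−α) = 5.14^0.5 = 2.2672.
Therefore s = 2.2672 × (n + g + δ) = 2.2672 × 0.075 = 0.1700.

s ≈ 0.170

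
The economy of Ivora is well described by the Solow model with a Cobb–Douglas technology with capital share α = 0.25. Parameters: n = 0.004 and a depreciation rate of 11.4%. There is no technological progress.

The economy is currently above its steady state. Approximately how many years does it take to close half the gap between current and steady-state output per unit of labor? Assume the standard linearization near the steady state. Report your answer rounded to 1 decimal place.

Near the steady state the convergence rate is λ = (1 − α)(n + δ).
λ = (1 − 0.25) × 0.118 = 0.75 × 0.118 = 0.0885
Half-life = ln 2 / λ = 0.6931 / 0.0885 ≈ 7.83 years

about 7.8 years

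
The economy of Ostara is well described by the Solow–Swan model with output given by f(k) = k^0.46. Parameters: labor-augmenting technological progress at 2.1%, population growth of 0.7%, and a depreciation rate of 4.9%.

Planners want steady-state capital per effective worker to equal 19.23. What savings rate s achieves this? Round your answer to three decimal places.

s ≈ 0.380

At the steady state, Δk = 0, so s·k^α = (n + g + δ)·k.
So s / (n + g + δ) = (k*)^(1−α) = 19.23^0.54 = 4.9357.
Therefore s = 4.9357 × (n + g + δ) = 4.9357 × 0.077 = 0.3800.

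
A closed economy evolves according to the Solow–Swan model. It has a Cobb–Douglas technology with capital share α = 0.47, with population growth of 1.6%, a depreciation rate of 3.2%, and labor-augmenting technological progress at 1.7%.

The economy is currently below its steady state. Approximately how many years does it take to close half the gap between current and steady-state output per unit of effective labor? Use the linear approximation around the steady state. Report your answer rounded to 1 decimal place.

Near the steady state the convergence rate is λ = (1 − α)(n + g + δ).
λ = (1 − 0.47) × 0.065 = 0.53 × 0.065 = 0.03445
Half-life = ln 2 / λ = 0.6931 / 0.03445 ≈ 20.12 years

half-life ≈ 20.1 years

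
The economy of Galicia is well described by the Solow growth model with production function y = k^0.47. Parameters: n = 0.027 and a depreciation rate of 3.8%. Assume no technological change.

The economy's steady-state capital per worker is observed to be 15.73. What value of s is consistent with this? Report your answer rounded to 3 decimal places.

Steady state requires s·f(k) = (n + δ)·k, i.e. s·k^α = (n + δ)·k.
So s / (n + δ) = (k*)^(1−α) = 15.73^0.53 = 4.3079.
Therefore s = 4.3079 × (n + δ) = 4.3079 × 0.065 = 0.2800.

s ≈ 0.280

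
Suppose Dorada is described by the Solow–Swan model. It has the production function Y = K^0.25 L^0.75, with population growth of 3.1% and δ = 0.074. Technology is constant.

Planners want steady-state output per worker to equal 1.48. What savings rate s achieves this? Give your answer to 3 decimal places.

s ≈ 0.340

At the steady state, Δk = 0, so s·k^α = (n + δ)·k.
Since y* = [s/(n + δ)]^(α/(1−α)), we have s/(n + δ) = (y*)^((1−α)/α) = 1.48^3 = 3.2418.
Therefore s = 3.2418 × (n + δ) = 3.2418 × 0.105 = 0.3404.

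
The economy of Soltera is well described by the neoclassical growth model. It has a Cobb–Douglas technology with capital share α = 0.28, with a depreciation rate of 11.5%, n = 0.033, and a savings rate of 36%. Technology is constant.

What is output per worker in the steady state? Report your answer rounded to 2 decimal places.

y* = 1.41

Steady state requires s·f(k) = (n + δ)·k, i.e. s·k^α = (n + δ)·k.
Rearranging, k^(1−α) = s / (n + δ).
k^0.72 = 0.36 / (0.033 + 0.115) = 0.36 / 0.148 = 2.4324
k* = 2.4324^(1/0.72) ≈ 3.4368
y* = (k*)^α = 3.4368^0.28 ≈ 1.4129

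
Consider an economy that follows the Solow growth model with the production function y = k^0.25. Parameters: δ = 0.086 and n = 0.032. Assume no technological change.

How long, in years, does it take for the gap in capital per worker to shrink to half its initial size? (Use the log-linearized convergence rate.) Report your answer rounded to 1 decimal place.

t_½ ≈ 7.8 years

Near the steady state the convergence rate is λ = (1 − α)(n + δ).
λ = (1 − 0.25) × 0.118 = 0.75 × 0.118 = 0.0885
Half-life = ln 2 / λ = 0.6931 / 0.0885 ≈ 7.83 years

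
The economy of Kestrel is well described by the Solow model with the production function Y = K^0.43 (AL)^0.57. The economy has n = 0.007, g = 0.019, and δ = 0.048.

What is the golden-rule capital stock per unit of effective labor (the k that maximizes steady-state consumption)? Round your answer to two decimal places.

The golden rule sets f'(k) = n + g + δ, i.e. α·k^(α−1) = n + g + δ.
So k^(1−α) = α / (n + g + δ) = 0.43 / 0.074 = 5.8108.
k_gold = 5.8108^(1/0.57) ≈ 21.9162

k_gold ≈ 21.92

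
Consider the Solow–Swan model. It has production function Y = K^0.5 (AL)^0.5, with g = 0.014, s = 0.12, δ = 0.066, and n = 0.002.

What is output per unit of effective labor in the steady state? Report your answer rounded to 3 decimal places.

Steady state requires s·f(k) = (n + g + δ)·k, i.e. s·k^α = (n + g + δ)·k.
Rearranging, k^(1−α) = s / (n + g + δ).
k^0.5 = 0.12 / (0.002 + 0.014 + 0.066) = 0.12 / 0.082 = 1.4634
k* = 1.4634^(1/0.5) ≈ 2.1415
y* = (k*)^α = 2.1415^0.5 ≈ 1.4634

y* ≈ 1.463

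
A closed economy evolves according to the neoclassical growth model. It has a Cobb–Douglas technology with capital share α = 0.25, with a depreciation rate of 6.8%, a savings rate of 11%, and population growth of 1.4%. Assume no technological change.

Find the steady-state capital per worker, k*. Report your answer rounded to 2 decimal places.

k* = 1.48

At the steady state, Δk = 0, so s·k^α = (n + δ)·k.
Rearranging, k^(1−α) = s / (n + δ).
k^0.75 = 0.11 / (0.014 + 0.068) = 0.11 / 0.082 = 1.3415
k* = 1.3415^(1/0.75) ≈ 1.4795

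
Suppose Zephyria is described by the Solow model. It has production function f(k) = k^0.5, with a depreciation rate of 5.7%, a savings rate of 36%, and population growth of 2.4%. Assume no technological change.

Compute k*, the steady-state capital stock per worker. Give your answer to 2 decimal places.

In steady state, investment equals break-even investment: s·k^α = (n + δ)·k.
Dividing both sides by k: k^(1−α) = s / (n + δ).
k^0.5 = 0.36 / (0.024 + 0.057) = 0.36 / 0.081 = 4.4444
k* = 4.4444^(1/0.5) ≈ 19.7527

k* = 19.75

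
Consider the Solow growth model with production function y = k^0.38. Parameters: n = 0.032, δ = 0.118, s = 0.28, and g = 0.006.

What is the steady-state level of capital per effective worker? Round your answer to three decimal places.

k* ≈ 2.569

Steady state requires s·f(k) = (n + g + δ)·k, i.e. s·k^α = (n + g + δ)·k.
Dividing both sides by k: k^(1−α) = s / (n + g + δ).
k^0.62 = 0.28 / (0.032 + 0.006 + 0.118) = 0.28 / 0.156 = 1.7949
k* = 1.7949^(1/0.62) ≈ 2.5689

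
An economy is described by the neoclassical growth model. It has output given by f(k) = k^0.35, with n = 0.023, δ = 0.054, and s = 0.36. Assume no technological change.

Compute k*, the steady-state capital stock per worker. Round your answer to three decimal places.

Steady state requires s·f(k) = (n + δ)·k, i.e. s·k^α = (n + δ)·k.
Rearranging, k^(1−α) = s / (n + δ).
k^0.65 = 0.36 / (0.023 + 0.054) = 0.36 / 0.077 = 4.6753
k* = 4.6753^(1/0.65) ≈ 10.7269

k* = 10.727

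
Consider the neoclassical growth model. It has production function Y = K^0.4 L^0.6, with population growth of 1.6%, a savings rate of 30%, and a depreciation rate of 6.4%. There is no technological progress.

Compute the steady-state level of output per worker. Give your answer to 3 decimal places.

Steady state requires s·f(k) = (n + δ)·k, i.e. s·k^α = (n + δ)·k.
Dividing both sides by k: k^(1−α) = s / (n + δ).
k^0.6 = 0.30 / (0.016 + 0.064) = 0.30 / 0.080 = 3.7500
k* = 3.7500^(1/0.6) ≈ 9.0515
y* = (k*)^α = 9.0515^0.4 ≈ 2.4137

y* ≈ 2.414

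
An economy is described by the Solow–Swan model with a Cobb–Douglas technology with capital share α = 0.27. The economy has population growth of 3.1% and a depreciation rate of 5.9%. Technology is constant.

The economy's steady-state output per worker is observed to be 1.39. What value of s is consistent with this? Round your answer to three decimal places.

In steady state, investment equals break-even investment: s·k^α = (n + δ)·k.
Since y* = [s/(n + δ)]^(α/(1−α)), we have s/(n + δ) = (y*)^((1−α)/α) = 1.39^2.7037 = 2.4360.
Therefore s = 2.4360 × (n + δ) = 2.4360 × 0.090 = 0.2192.

s ≈ 0.219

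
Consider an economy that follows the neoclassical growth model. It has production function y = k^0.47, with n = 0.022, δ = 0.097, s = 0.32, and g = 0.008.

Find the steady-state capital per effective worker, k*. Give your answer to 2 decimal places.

At the steady state, Δk = 0, so s·k^α = (n + g + δ)·k.
Rearranging, k^(1−α) = s / (n + g + δ).
k^0.53 = 0.32 / (0.022 + 0.008 + 0.097) = 0.32 / 0.127 = 2.5197
k* = 2.5197^(1/0.53) ≈ 5.7182

k* ≈ 5.72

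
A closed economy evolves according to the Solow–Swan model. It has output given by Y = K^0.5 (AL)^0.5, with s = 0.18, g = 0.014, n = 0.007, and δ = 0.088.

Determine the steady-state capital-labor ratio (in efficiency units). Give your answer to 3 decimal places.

In steady state, investment equals break-even investment: s·k^α = (n + g + δ)·k.
Dividing both sides by k: k^(1−α) = s / (n + g + δ).
k^0.5 = 0.18 / (0.007 + 0.014 + 0.088) = 0.18 / 0.109 = 1.6514
k* = 1.6514^(1/0.5) ≈ 2.7271

k* ≈ 2.727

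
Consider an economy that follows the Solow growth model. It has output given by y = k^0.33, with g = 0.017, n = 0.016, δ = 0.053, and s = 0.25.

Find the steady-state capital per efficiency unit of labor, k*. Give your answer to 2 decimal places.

Steady state requires s·f(k) = (n + g + δ)·k, i.e. s·k^α = (n + g + δ)·k.
Dividing both sides by k: k^(1−α) = s / (n + g + δ).
k^0.67 = 0.25 / (0.016 + 0.017 + 0.053) = 0.25 / 0.086 = 2.9070
k* = 2.9070^(1/0.67) ≈ 4.9171

k* ≈ 4.92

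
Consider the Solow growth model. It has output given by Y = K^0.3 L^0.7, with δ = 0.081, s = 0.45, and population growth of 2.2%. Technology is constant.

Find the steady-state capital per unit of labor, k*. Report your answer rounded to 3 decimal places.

In steady state, investment equals break-even investment: s·k^α = (n + δ)·k.
Rearranging, k^(1−α) = s / (n + δ).
k^0.7 = 0.45 / (0.022 + 0.081) = 0.45 / 0.103 = 4.3689
k* = 4.3689^(1/0.7) ≈ 8.2190

k* = 8.219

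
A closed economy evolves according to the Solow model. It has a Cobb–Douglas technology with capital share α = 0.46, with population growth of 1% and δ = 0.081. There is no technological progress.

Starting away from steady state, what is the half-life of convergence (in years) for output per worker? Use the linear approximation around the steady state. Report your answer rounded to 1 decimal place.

Near the steady state the convergence rate is λ = (1 − α)(n + δ).
λ = (1 − 0.46) × 0.091 = 0.54 × 0.091 = 0.04914
Half-life = ln 2 / λ = 0.6931 / 0.04914 ≈ 14.10 years

about 14.1 years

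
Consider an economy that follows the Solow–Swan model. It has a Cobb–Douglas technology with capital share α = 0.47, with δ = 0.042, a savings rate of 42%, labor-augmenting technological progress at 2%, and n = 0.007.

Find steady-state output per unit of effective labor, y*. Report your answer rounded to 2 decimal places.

y* ≈ 4.96

At the steady state, Δk = 0, so s·k^α = (n + g + δ)·k.
Rearranging, k^(1−α) = s / (n + g + δ).
k^0.53 = 0.42 / (0.007 + 0.020 + 0.042) = 0.42 / 0.069 = 6.0870
k* = 6.0870^(1/0.53) ≈ 30.2000
y* = (k*)^α = 30.2000^0.47 ≈ 4.9614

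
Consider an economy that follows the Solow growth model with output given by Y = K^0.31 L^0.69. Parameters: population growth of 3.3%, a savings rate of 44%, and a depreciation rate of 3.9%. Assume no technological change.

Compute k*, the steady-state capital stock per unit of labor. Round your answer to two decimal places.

k* ≈ 13.78

In steady state, investment equals break-even investment: s·k^α = (n + δ)·k.
Rearranging, k^(1−α) = s / (n + δ).
k^0.69 = 0.44 / (0.033 + 0.039) = 0.44 / 0.072 = 6.1111
k* = 6.1111^(1/0.69) ≈ 13.7817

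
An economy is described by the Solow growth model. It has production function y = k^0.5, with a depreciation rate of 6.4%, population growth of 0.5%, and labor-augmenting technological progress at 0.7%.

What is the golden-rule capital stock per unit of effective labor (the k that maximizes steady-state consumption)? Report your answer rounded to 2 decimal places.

k_gold ≈ 43.28

The golden rule sets f'(k) = n + g + δ, i.e. α·k^(α−1) = n + g + δ.
So k^(1−α) = α / (n + g + δ) = 0.5 / 0.076 = 6.5789.
k_gold = 6.5789^(1/0.5) ≈ 43.2819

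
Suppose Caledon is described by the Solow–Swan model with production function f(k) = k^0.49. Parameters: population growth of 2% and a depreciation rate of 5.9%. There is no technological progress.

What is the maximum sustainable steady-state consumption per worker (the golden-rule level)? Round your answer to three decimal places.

At the golden rule, f'(k) = n + δ, so α·k^(α−1) = n + δ and k_gold = (α/(n + δ))^(1/(1−α)).
k_gold = (0.49/0.079)^(1/0.51) = 6.2025^1.9608 ≈ 35.8150
c_gold = f(k_gold) − (n + δ)·k_gold = 5.7742 − 0.079×35.8150 ≈ 2.9448

c_gold ≈ 2.945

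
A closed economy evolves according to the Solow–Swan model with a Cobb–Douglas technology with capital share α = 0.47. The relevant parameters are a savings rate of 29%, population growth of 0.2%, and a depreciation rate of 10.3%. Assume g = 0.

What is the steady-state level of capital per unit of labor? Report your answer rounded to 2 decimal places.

In steady state, investment equals break-even investment: s·k^α = (n + δ)·k.
Rearranging, k^(1−α) = s / (n + δ).
k^0.53 = 0.29 / (0.002 + 0.103) = 0.29 / 0.105 = 2.7619
k* = 2.7619^(1/0.53) ≈ 6.7994

k* ≈ 6.80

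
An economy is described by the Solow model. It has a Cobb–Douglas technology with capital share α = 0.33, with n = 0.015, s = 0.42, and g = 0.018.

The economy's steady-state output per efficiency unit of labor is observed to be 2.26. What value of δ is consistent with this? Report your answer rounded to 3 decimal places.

δ ≈ 0.047

At the steady state, Δk = 0, so s·k^α = (n + g + δ)·k.
Since y* = [s/(n + g + δ)]^(α/(1−α)), we have s/(n + g + δ) = (y*)^((1−α)/α) = 2.26^2.0303 = 5.2354.
Therefore n + g + δ = s / 5.2354 = 0.42 / 5.2354 = 0.0802, so δ = 0.0802 − 0.033 = 0.0472.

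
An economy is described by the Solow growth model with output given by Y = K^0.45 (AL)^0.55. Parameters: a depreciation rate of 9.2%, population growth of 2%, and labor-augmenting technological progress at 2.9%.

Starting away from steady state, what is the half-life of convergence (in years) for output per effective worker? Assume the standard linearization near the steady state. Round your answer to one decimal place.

Near the steady state the convergence rate is λ = (1 − α)(n + g + δ).
λ = (1 − 0.45) × 0.141 = 0.55 × 0.141 = 0.07755
Half-life = ln 2 / λ = 0.6931 / 0.07755 ≈ 8.94 years

about 8.9 years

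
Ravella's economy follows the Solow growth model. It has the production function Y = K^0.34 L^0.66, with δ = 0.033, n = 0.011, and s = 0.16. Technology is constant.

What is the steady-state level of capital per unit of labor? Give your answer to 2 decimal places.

k* = 7.07

Steady state requires s·f(k) = (n + δ)·k, i.e. s·k^α = (n + δ)·k.
Rearranging, k^(1−α) = s / (n + δ).
k^0.66 = 0.16 / (0.011 + 0.033) = 0.16 / 0.044 = 3.6364
k* = 3.6364^(1/0.66) ≈ 7.0714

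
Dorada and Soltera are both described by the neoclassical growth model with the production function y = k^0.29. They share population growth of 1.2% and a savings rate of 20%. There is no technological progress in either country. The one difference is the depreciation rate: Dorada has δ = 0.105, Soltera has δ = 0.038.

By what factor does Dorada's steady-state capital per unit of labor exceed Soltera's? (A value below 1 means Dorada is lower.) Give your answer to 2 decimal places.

Steady-state k* = [s/(n + δ)]^(1/(1−α)), so the ratio is [ (s_D/(n + δ)_D) / (s_S/(n + δ)_S) ]^1.4085.
s_D/(n + δ)_D = 0.20/0.117 = 1.7094; s_S/(n + δ)_S = 0.20/0.050 = 4.0000.
Ratio = (1.7094/4.0000)^1.4085 = 0.4274^1.4085 ≈ 0.3020

ratio ≈ 0.30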